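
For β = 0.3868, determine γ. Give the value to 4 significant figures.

γ = 1/√(1 − β²) = 1/√(1 − 0.3868²) = 1/√(0.850386) = 1.084

γ ≈ 1.084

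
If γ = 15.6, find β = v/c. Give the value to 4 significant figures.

β = √(1 − 1/γ²) = √(1 − 1/15.6²) = √(0.995891) = 0.9979

β ≈ 0.9979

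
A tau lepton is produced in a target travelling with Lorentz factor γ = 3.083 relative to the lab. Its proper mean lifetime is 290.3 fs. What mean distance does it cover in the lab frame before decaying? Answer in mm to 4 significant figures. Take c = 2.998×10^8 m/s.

d ≈ 0.2538 mm

β = √(1 − 1/γ²) = √(1 − 1/3.083²) = 0.945934
Dilated lifetime: Δt = γτ₀ = 3.083 × 290.3 fs = 894.995 fs
d = vΔt = 0.945934c × 894.995 fs = 2.83591×10^8 m/s × 8.94995×10^-13 s = 0.2538 mm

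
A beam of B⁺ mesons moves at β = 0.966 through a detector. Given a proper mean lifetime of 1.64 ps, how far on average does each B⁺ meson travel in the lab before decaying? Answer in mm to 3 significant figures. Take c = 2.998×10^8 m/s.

γ = 1/√(1 − 0.966²) = 3.8678
Dilated lifetime: Δt = γτ₀ = 3.8678 × 1.64 ps = 6.3433 ps
d = vΔt = 0.966c × 6.3433 ps = 2.8961×10^8 m/s × 6.3433×10^-12 s = 1.84 mm

d ≈ 1.84 mm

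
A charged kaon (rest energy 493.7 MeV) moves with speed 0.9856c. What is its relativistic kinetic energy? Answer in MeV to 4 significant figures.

γ = 1/√(1 − 0.9856²) = 5.91388
K = (γ − 1)m₀c² = (5.91388 − 1) × 493.7 MeV = 4.91388 × 493.7 MeV = 2426 MeV

K ≈ 2426 MeV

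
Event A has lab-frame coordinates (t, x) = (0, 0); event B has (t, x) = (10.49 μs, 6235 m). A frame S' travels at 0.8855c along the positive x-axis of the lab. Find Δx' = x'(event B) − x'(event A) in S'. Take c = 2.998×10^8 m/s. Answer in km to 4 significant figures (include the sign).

Δx' ≈ 7.426 km

γ = 1/√(1 − 0.8855²) = 2.15221
Δx' = γ(Δx − vΔt) = 2.15221 × (6235 m − 0.8855×(2.998×10^8 m/s)×10.49×10^-6 s)
= 2.15221 × (3450.19 m) = 7.426 km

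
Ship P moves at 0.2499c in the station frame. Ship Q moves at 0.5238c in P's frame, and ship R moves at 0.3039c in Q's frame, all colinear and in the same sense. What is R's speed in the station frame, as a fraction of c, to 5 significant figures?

Compose boost 2: (0.5238 + 0.2499)/(1 + 0.5238×0.2499) = 0.77370/1.130898 = 0.6841468
Compose boost 3: (0.3039 + 0.6841468)/(1 + 0.3039×0.6841468) = 0.9880468/1.207912 = 0.81798

u ≈ 0.81798c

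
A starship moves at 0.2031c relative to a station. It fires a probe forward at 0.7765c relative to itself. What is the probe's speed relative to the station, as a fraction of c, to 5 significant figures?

u ≈ 0.84616c

Relativistic velocity addition: u = (u' + v)/(1 + u'v/c²)
= (0.7765 + 0.2031)/(1 + 0.7765×0.2031) = 0.97960/1.157707 = 0.84616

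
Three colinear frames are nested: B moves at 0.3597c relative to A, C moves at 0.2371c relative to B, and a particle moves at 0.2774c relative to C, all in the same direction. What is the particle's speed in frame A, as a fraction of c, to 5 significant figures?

Compose boost 2: (0.2371 + 0.3597)/(1 + 0.2371×0.3597) = 0.59680/1.085285 = 0.5499017
Compose boost 3: (0.2774 + 0.5499017)/(1 + 0.2774×0.5499017) = 0.8273017/1.152543 = 0.71781

u ≈ 0.71781c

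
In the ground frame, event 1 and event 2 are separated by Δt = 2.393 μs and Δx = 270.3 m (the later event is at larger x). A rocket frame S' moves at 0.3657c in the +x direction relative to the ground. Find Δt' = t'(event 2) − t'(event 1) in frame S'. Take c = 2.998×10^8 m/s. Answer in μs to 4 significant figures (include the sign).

γ = 1/√(1 − 0.3657²) = 1.07442
Δt' = γ(Δt − vΔx/c²) = 1.07442 × (2.393 μs − 0.3657×270.3 m / (2.998×10^8 m/s))
= 1.07442 × (2.06328 μs) = 2.217 μs

Δt' ≈ 2.217 μs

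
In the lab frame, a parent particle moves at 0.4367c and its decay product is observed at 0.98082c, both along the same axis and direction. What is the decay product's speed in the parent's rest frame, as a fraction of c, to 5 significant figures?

u' ≈ 0.95180c

Inverse velocity addition: u' = (u − v)/(1 − uv/c²)
= (0.98082 − 0.4367)/(1 − 0.98082×0.4367) = 0.54412/0.5716759 = 0.95180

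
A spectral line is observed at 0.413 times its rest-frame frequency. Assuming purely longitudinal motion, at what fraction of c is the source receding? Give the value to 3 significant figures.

f_obs/f_src = √((1−β)/(1+β)) = 0.413  ⇒  (1−β)/(1+β) = 0.17057
β = |1 − D²|/(1 + D²) = |1 − 0.17057|/(1 + 0.17057) = 0.709

β ≈ 0.709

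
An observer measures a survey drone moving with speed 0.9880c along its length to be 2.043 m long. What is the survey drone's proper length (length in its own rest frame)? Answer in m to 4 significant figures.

γ = 1/√(1 − 0.9880²) = 6.47442
L₀ = γL = 6.47442 × 2.043 = 13.23 m

L₀ ≈ 13.23 m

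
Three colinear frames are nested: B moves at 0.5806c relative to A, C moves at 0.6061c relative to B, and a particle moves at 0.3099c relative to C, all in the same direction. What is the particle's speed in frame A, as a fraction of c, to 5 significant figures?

Compose boost 2: (0.6061 + 0.5806)/(1 + 0.6061×0.5806) = 1.1867/1.351902 = 0.8778005
Compose boost 3: (0.3099 + 0.8778005)/(1 + 0.3099×0.8778005) = 1.187701/1.272030 = 0.93370

u ≈ 0.93370c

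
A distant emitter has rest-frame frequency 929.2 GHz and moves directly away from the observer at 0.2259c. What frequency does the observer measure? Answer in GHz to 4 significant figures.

Relativistic Doppler: f_obs = f_src √((1−β)/(1+β))
= 929.2 × √(0.774100/1.22590) = 929.2 × 0.794641 = 738.4 GHz

f_obs ≈ 738.4 GHz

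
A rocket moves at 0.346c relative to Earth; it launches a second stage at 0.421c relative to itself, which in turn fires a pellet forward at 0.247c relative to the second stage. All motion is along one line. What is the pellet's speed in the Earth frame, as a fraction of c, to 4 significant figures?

Compose boost 2: (0.421 + 0.346)/(1 + 0.421×0.346) = 0.7670/1.14567 = 0.669480
Compose boost 3: (0.247 + 0.669480)/(1 + 0.247×0.669480) = 0.916480/1.16536 = 0.7864

u ≈ 0.7864c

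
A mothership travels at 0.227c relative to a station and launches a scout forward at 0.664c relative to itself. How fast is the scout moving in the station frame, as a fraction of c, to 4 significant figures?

Compose boost 2: (0.664 + 0.227)/(1 + 0.664×0.227) = 0.8910/1.15073 = 0.7743

u ≈ 0.7743c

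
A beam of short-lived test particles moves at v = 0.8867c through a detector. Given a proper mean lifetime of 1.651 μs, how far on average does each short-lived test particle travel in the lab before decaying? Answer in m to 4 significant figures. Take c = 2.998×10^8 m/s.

γ = 1/√(1 − 0.8867²) = 2.16289
Dilated lifetime: Δt = γτ₀ = 2.16289 × 1.651 μs = 3.57092 μs
d = vΔt = 0.8867c × 3.57092 μs = 2.65833×10^8 m/s × 3.57092×10^-6 s = 949.3 m

d ≈ 949.3 m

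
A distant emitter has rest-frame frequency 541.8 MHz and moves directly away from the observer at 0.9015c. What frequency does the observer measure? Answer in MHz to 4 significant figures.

f_obs ≈ 123.3 MHz

Relativistic Doppler: f_obs = f_src √((1−β)/(1+β))
= 541.8 × √(0.0985000/1.90150) = 541.8 × 0.227599 = 123.3 MHz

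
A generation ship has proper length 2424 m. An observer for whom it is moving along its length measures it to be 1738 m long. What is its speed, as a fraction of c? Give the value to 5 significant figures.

β ≈ 0.69708

γ = L₀/L = 2424/1738 = 1.394707
β = √(1 − 1/γ²) = 0.69708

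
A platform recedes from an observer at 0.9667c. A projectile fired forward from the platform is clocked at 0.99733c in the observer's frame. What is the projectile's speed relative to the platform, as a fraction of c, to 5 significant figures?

u' ≈ 0.85365c

Inverse velocity addition: u' = (u − v)/(1 − uv/c²)
= (0.99733 − 0.9667)/(1 − 0.99733×0.9667) = 0.030630/0.03588109 = 0.85365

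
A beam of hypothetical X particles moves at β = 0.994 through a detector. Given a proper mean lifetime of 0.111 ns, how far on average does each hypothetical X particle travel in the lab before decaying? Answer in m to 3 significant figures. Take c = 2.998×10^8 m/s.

d ≈ 0.302 m

γ = 1/√(1 − 0.994²) = 9.1424
Dilated lifetime: Δt = γτ₀ = 9.1424 × 0.111 ns = 1.0148 ns
d = vΔt = 0.994c × 1.0148 ns = 2.9800×10^8 m/s × 1.0148×10^-9 s = 0.302 m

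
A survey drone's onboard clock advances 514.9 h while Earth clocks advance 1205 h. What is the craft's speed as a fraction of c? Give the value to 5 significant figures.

β ≈ 0.90411

γ = Δt/τ₀ = 1205/514.9 = 2.340260
β = √(1 − 1/γ²) = √(1 − 1/2.340260²) = 0.90411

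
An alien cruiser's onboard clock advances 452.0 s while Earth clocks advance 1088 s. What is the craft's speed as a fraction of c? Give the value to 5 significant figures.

γ = Δt/τ₀ = 1088/452.0 = 2.407080
β = √(1 − 1/γ²) = √(1 − 1/2.407080²) = 0.90962

β ≈ 0.90962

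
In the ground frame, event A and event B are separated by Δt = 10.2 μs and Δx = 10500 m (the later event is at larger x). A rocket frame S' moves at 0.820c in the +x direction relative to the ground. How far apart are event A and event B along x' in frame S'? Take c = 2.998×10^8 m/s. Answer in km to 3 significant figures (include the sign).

Δx' ≈ 14.0 km

γ = 1/√(1 − 0.820²) = 1.7471
Δx' = γ(Δx − vΔt) = 1.7471 × (10500 m − 0.820×(2.998×10^8 m/s)×10.2×10^-6 s)
= 1.7471 × (7992.5 m) = 14.0 km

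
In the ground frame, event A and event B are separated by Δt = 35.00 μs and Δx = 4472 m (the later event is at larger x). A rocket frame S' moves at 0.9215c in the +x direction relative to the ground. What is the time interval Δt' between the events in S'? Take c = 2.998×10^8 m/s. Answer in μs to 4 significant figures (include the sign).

Δt' ≈ 54.73 μs

γ = 1/√(1 − 0.9215²) = 2.57481
Δt' = γ(Δt − vΔx/c²) = 2.57481 × (35.00 μs − 0.9215×4472 m / (2.998×10^8 m/s))
= 2.57481 × (21.2543 μs) = 54.73 μs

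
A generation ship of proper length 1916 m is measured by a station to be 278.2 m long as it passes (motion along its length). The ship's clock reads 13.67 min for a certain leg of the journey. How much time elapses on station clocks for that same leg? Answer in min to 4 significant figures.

Length contraction ⇒ γ = L₀/L = 1916/278.2 = 6.88713
Time dilation: Δt = γτ₀ = 6.88713 × 13.67 min = 94.15 min

Δt ≈ 94.15 min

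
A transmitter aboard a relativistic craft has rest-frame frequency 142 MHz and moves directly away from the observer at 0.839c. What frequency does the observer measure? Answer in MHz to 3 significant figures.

Relativistic Doppler: f_obs = f_src √((1−β)/(1+β))
= 142 × √(0.16100/1.8390) = 142 × 0.29588 = 42.0 MHz

f_obs ≈ 42.0 MHz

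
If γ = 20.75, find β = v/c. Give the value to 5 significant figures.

β ≈ 0.99884

β = √(1 − 1/γ²) = √(1 − 1/20.75²) = √(0.9976775) = 0.99884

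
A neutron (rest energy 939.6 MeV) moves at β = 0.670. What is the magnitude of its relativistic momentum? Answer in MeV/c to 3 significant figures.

p ≈ 848 MeV/c

γ = 1/√(1 − 0.670²) = 1.3471
p = γβm₀c = 1.3471 × 0.670 × 939.6 MeV/c = 848 MeV/c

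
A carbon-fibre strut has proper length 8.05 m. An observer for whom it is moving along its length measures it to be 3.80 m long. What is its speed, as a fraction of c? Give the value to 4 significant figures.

γ = L₀/L = 8.05/3.80 = 2.11842
β = √(1 − 1/γ²) = 0.8816

β ≈ 0.8816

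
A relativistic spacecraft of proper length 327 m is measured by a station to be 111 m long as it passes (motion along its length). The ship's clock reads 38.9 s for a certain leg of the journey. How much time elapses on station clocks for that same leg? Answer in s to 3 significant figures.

Length contraction ⇒ γ = L₀/L = 327/111 = 2.9459
Time dilation: Δt = γτ₀ = 2.9459 × 38.9 s = 115 s

Δt ≈ 115 s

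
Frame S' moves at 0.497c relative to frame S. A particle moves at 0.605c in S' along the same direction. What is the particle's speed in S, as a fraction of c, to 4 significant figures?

u ≈ 0.8472c

Relativistic velocity addition: u = (u' + v)/(1 + u'v/c²)
= (0.605 + 0.497)/(1 + 0.605×0.497) = 1.102/1.30069 = 0.8472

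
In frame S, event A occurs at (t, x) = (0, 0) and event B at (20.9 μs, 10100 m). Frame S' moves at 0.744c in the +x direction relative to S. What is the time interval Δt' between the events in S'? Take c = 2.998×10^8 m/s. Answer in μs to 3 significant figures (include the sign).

γ = 1/√(1 − 0.744²) = 1.4966
Δt' = γ(Δt − vΔx/c²) = 1.4966 × (20.9 μs − 0.744×10100 m / (2.998×10^8 m/s))
= 1.4966 × (-4.1647 μs) = -6.23 μs

Δt' ≈ -6.23 μs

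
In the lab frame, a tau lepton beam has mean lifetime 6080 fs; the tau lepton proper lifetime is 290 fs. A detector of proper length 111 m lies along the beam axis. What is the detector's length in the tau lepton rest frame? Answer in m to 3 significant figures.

L ≈ 5.29 m

Time dilation ⇒ γ = Δt/τ₀ = 6080/290 = 20.966
Length contraction: L = L₀/γ = 111/20.966 = 5.29 m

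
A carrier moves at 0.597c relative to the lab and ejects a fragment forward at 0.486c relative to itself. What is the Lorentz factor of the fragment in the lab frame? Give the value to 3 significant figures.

γ ≈ 1.84

u_lab = (0.486 + 0.597)/(1 + 0.486×0.597) = 1.083/1.29014 = 0.839442
γ = 1/√(1 − 0.839442²) = 1.84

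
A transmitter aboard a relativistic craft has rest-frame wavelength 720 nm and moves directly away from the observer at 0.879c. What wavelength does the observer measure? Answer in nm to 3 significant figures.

λ_obs ≈ 2840 nm

Relativistic Doppler: λ_obs = λ_src √((1+β)/(1−β))
= 720 × √(1.8790/0.12100) = 720 × 3.9407 = 2840 nm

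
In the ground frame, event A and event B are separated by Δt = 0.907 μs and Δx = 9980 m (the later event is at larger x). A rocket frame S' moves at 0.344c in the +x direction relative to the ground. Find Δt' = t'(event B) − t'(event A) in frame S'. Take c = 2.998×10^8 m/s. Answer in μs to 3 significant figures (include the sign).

Δt' ≈ -11.2 μs

γ = 1/√(1 − 0.344²) = 1.0650
Δt' = γ(Δt − vΔx/c²) = 1.0650 × (0.907 μs − 0.344×9980 m / (2.998×10^8 m/s))
= 1.0650 × (-10.544 μs) = -11.2 μs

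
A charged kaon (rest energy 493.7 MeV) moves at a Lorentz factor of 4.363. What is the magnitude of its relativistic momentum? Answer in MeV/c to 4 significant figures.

β = √(1 − 1/γ²) = √(1 − 1/4.363²) = 0.973379
p = γβm₀c = 4.363 × 0.973379 × 493.7 MeV/c = 2097 MeV/c

p ≈ 2097 MeV/c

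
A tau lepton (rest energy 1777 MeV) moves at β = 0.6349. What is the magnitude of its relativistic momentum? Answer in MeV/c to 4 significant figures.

p ≈ 1460 MeV/c

γ = 1/√(1 − 0.6349²) = 1.29434
p = γβm₀c = 1.29434 × 0.6349 × 1777 MeV/c = 1460 MeV/c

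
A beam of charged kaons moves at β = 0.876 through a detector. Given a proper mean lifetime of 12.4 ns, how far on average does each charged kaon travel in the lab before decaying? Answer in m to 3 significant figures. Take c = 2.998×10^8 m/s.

γ = 1/√(1 − 0.876²) = 2.0734
Dilated lifetime: Δt = γτ₀ = 2.0734 × 12.4 ns = 25.710 ns
d = vΔt = 0.876c × 25.710 ns = 2.6262×10^8 m/s × 2.5710×10^-8 s = 6.75 m

d ≈ 6.75 m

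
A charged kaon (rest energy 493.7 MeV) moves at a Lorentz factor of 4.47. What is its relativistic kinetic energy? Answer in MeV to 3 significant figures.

K ≈ 1710 MeV

γ = 4.47 (given)
K = (γ − 1)m₀c² = (4.47 − 1) × 493.7 MeV = 3.4700 × 493.7 MeV = 1710 MeV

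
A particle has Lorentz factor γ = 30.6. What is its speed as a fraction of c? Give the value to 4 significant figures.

β ≈ 0.9995

β = √(1 − 1/γ²) = √(1 − 1/30.6²) = √(0.998932) = 0.9995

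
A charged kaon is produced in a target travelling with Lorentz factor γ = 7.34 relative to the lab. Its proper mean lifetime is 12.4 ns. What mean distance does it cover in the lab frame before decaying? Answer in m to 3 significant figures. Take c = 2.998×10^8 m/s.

β = √(1 − 1/γ²) = √(1 − 1/7.34²) = 0.99068
Dilated lifetime: Δt = γτ₀ = 7.34 × 12.4 ns = 91.016 ns
d = vΔt = 0.99068c × 91.016 ns = 2.9700×10^8 m/s × 9.1016×10^-8 s = 27.0 m

d ≈ 27.0 m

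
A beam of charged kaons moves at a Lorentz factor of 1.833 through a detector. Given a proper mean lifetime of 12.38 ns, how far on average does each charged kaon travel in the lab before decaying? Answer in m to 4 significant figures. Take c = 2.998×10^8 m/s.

β = √(1 − 1/γ²) = √(1 − 1/1.833²) = 0.838076
Dilated lifetime: Δt = γτ₀ = 1.833 × 12.38 ns = 22.6925 ns
d = vΔt = 0.838076c × 22.6925 ns = 2.51255×10^8 m/s × 2.26925×10^-8 s = 5.702 m

d ≈ 5.702 m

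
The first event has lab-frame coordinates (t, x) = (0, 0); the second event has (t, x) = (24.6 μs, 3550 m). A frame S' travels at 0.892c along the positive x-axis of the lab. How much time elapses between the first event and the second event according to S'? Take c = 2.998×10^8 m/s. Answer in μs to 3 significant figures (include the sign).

Δt' ≈ 31.1 μs

γ = 1/√(1 − 0.892²) = 2.2122
Δt' = γ(Δt − vΔx/c²) = 2.2122 × (24.6 μs − 0.892×3550 m / (2.998×10^8 m/s))
= 2.2122 × (14.038 μs) = 31.1 μs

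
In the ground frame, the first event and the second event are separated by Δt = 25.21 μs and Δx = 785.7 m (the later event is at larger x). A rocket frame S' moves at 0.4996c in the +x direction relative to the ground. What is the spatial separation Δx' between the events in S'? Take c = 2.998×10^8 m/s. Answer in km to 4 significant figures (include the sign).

Δx' ≈ -3.452 km

γ = 1/√(1 − 0.4996²) = 1.15439
Δx' = γ(Δx − vΔt) = 1.15439 × (785.7 m − 0.4996×(2.998×10^8 m/s)×25.21×10^-6 s)
= 1.15439 × (-2990.26 m) = -3.452 km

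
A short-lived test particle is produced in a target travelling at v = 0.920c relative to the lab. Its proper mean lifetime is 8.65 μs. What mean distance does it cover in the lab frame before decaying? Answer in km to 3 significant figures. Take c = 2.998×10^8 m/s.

d ≈ 6.09 km

γ = 1/√(1 − 0.920²) = 2.5516
Dilated lifetime: Δt = γτ₀ = 2.5516 × 8.65 μs = 22.071 μs
d = vΔt = 0.920c × 22.071 μs = 2.7582×10^8 m/s × 2.2071×10^-5 s = 6.09 km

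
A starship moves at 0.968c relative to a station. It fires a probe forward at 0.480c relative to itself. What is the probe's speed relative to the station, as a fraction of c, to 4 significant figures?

Relativistic velocity addition: u = (u' + v)/(1 + u'v/c²)
= (0.480 + 0.968)/(1 + 0.480×0.968) = 1.448/1.46464 = 0.9886

u ≈ 0.9886c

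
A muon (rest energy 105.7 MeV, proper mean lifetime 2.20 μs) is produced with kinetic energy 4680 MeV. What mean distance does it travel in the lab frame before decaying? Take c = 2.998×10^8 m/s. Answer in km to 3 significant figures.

γ = 1 + K/(m₀c²) = 1 + 4680/105.7 = 45.276
β = √(1 − 1/γ²) = 0.99976
Dilated lifetime: γτ₀ = 45.276 × 2.20 μs = 99.608 μs
d = βc·γτ₀ = 0.99976 × (2.998×10^8 m/s) × 9.9608×10^-5 s = 29.9 km

d ≈ 29.9 km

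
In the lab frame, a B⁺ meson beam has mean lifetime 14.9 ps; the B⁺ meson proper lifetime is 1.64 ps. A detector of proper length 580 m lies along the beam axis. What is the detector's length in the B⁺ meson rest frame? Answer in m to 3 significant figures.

L ≈ 63.8 m

Time dilation ⇒ γ = Δt/τ₀ = 14.9/1.64 = 9.0854
Length contraction: L = L₀/γ = 580/9.0854 = 63.8 m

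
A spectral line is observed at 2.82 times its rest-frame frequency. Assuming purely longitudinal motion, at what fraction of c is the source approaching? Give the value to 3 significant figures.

β ≈ 0.777

f_obs/f_src = √((1+β)/(1−β)) = 2.82  ⇒  (1+β)/(1−β) = 7.9524
β = |1 − D²|/(1 + D²) = |1 − 7.9524|/(1 + 7.9524) = 0.777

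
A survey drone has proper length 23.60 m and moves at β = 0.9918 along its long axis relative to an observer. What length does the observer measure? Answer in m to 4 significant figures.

L ≈ 3.016 m

γ = 1/√(1 − 0.9918²) = 7.82475
Length contraction: L = L₀/γ = 23.60/7.82475 = 3.016 m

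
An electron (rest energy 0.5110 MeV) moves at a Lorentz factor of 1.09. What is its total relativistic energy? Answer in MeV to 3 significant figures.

E ≈ 0.557 MeV

γ = 1.09 (given)
E = γm₀c² = 1.09 × 0.5110 MeV = 0.557 MeV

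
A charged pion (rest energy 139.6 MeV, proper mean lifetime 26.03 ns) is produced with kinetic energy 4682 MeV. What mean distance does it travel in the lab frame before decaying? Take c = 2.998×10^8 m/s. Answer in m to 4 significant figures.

γ = 1 + K/(m₀c²) = 1 + 4682/139.6 = 34.5387
β = √(1 − 1/γ²) = 0.999581
Dilated lifetime: γτ₀ = 34.5387 × 26.03 ns = 899.042 ns
d = βc·γτ₀ = 0.999581 × (2.998×10^8 m/s) × 8.99042×10^-7 s = 269.4 m

d ≈ 269.4 m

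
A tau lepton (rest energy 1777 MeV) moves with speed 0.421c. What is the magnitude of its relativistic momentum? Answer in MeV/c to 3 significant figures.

γ = 1/√(1 − 0.421²) = 1.1025
p = γβm₀c = 1.1025 × 0.421 × 1777 MeV/c = 825 MeV/c

p ≈ 825 MeV/c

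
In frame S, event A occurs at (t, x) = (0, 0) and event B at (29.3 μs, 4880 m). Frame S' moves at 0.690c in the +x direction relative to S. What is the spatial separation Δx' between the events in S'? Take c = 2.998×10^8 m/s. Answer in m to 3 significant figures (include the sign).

γ = 1/√(1 − 0.690²) = 1.3816
Δx' = γ(Δx − vΔt) = 1.3816 × (4880 m − 0.690×(2.998×10^8 m/s)×29.3×10^-6 s)
= 1.3816 × (-1181.1 m) = -1630 m

Δx' ≈ -1630 m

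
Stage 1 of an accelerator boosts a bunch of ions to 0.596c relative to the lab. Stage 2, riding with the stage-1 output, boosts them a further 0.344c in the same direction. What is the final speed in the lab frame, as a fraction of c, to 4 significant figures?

u ≈ 0.7801c

Compose boost 2: (0.344 + 0.596)/(1 + 0.344×0.596) = 0.9400/1.20502 = 0.7801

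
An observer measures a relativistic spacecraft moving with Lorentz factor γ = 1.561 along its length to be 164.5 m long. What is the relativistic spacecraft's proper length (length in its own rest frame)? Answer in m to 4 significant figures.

L₀ ≈ 256.8 m

γ = 1.561 (given)
L₀ = γL = 1.561 × 164.5 = 256.8 m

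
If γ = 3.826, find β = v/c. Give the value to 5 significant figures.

β = √(1 − 1/γ²) = √(1 − 1/3.826²) = √(0.9316859) = 0.96524

β ≈ 0.96524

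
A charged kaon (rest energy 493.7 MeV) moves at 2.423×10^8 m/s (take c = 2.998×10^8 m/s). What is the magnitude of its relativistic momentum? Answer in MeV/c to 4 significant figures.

β = v/c = 2.423×10^8 / 2.998×10^8 = 0.808205
γ = 1/√(1 − 0.808205²) = 1.69808
p = γβm₀c = 1.69808 × 0.808205 × 493.7 MeV/c = 677.6 MeV/c

p ≈ 677.6 MeV/c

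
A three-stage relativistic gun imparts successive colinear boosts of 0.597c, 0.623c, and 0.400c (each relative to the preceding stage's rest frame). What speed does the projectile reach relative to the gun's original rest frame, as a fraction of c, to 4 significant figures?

u ≈ 0.9510c

Compose boost 2: (0.623 + 0.597)/(1 + 0.623×0.597) = 1.220/1.37193 = 0.889258
Compose boost 3: (0.400 + 0.889258)/(1 + 0.400×0.889258) = 1.28926/1.35570 = 0.9510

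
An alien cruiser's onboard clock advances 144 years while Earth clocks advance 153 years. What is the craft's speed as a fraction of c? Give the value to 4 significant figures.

γ = Δt/τ₀ = 153/144 = 1.06250
β = √(1 − 1/γ²) = √(1 − 1/1.06250²) = 0.3379

β ≈ 0.3379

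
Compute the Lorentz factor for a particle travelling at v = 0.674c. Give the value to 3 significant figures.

γ = 1/√(1 − β²) = 1/√(1 − 0.674²) = 1/√(0.54572) = 1.35

γ ≈ 1.35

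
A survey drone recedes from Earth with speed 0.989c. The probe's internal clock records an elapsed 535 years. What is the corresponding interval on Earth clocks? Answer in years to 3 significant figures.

γ = 1/√(1 − 0.989²) = 6.7606
Time dilation: Δt = γτ₀ = 6.7606 × 535 years = 3620 years

Δt ≈ 3620 years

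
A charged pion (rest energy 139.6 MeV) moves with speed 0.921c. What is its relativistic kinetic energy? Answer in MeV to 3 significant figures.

γ = 1/√(1 − 0.921²) = 2.5670
K = (γ − 1)m₀c² = (2.5670 − 1) × 139.6 MeV = 1.5670 × 139.6 MeV = 219 MeV

K ≈ 219 MeV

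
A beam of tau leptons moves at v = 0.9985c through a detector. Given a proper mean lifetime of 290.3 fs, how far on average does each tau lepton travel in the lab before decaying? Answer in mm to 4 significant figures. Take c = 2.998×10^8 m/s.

γ = 1/√(1 − 0.9985²) = 18.2643
Dilated lifetime: Δt = γτ₀ = 18.2643 × 290.3 fs = 5302.12 fs
d = vΔt = 0.9985c × 5302.12 fs = 2.99350×10^8 m/s × 5.30212×10^-12 s = 1.587 mm

d ≈ 1.587 mm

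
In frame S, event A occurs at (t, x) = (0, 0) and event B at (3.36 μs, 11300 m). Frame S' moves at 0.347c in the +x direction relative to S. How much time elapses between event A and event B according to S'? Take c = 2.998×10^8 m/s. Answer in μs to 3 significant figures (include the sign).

γ = 1/√(1 − 0.347²) = 1.0663
Δt' = γ(Δt − vΔx/c²) = 1.0663 × (3.36 μs − 0.347×11300 m / (2.998×10^8 m/s))
= 1.0663 × (-9.7191 μs) = -10.4 μs

Δt' ≈ -10.4 μs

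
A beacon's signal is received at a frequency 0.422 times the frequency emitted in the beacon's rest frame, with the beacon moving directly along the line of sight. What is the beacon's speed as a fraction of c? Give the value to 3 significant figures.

β ≈ 0.698

f_obs/f_src = √((1−β)/(1+β)) = 0.422  ⇒  (1−β)/(1+β) = 0.17808
β = |1 − D²|/(1 + D²) = |1 − 0.17808|/(1 + 0.17808) = 0.698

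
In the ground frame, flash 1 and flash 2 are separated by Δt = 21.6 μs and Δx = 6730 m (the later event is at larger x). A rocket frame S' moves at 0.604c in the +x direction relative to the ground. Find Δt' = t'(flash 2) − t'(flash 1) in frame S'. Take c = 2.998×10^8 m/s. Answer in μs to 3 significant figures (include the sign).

γ = 1/√(1 − 0.604²) = 1.2547
Δt' = γ(Δt − vΔx/c²) = 1.2547 × (21.6 μs − 0.604×6730 m / (2.998×10^8 m/s))
= 1.2547 × (8.0412 μs) = 10.1 μs

Δt' ≈ 10.1 μs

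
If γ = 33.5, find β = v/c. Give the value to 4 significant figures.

β = √(1 − 1/γ²) = √(1 − 1/33.5²) = √(0.999109) = 0.9996

β ≈ 0.9996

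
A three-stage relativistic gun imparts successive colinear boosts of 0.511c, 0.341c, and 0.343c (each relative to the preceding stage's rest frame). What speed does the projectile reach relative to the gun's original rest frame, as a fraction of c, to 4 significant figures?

u ≈ 0.8556c

Compose boost 2: (0.341 + 0.511)/(1 + 0.341×0.511) = 0.8520/1.17425 = 0.725569
Compose boost 3: (0.343 + 0.725569)/(1 + 0.343×0.725569) = 1.06857/1.24887 = 0.8556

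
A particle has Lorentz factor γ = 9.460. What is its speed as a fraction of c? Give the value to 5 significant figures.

β = √(1 − 1/γ²) = √(1 − 1/9.460²) = √(0.9888258) = 0.99440

β ≈ 0.99440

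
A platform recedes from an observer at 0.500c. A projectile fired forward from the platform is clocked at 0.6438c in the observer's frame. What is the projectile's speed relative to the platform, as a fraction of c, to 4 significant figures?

Inverse velocity addition: u' = (u − v)/(1 − uv/c²)
= (0.6438 − 0.500)/(1 − 0.6438×0.500) = 0.1438/0.678100 = 0.2121

u' ≈ 0.2121c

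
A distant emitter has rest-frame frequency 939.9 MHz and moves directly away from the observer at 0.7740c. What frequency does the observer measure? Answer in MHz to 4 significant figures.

Relativistic Doppler: f_obs = f_src √((1−β)/(1+β))
= 939.9 × √(0.226000/1.77400) = 939.9 × 0.356925 = 335.5 MHz

f_obs ≈ 335.5 MHz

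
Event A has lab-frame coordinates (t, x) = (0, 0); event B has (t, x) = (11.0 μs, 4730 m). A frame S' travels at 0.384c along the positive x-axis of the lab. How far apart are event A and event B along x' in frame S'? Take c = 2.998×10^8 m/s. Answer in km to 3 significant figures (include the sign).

γ = 1/√(1 − 0.384²) = 1.0830
Δx' = γ(Δx − vΔt) = 1.0830 × (4730 m − 0.384×(2.998×10^8 m/s)×11.0×10^-6 s)
= 1.0830 × (3463.6 m) = 3.75 km

Δx' ≈ 3.75 km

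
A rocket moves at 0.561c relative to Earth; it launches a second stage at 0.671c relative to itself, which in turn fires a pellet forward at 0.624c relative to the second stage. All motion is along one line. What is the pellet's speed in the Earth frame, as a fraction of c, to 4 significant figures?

Compose boost 2: (0.671 + 0.561)/(1 + 0.671×0.561) = 1.232/1.37643 = 0.895068
Compose boost 3: (0.624 + 0.895068)/(1 + 0.624×0.895068) = 1.51907/1.55852 = 0.9747

u ≈ 0.9747c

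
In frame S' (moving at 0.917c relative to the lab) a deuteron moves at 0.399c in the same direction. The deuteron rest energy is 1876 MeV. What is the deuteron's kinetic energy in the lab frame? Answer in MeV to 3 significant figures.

u_lab = (0.399 + 0.917)/(1 + 0.399×0.917) = 0.963479
γ = 1/√(1 − 0.963479²) = 3.7344
K = (γ − 1)m₀c² = (3.7344 − 1) × 1876 = 2.7344 × 1876 = 5130 MeV

K ≈ 5130 MeV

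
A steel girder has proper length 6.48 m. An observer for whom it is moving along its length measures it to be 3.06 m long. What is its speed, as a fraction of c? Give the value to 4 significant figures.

γ = L₀/L = 6.48/3.06 = 2.11765
β = √(1 − 1/γ²) = 0.8815

β ≈ 0.8815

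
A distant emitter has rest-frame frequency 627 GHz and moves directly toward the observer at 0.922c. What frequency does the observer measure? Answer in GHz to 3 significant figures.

Relativistic Doppler: f_obs = f_src √((1+β)/(1−β))
= 627 × √(1.9220/0.078000) = 627 × 4.9640 = 3110 GHz

f_obs ≈ 3110 GHz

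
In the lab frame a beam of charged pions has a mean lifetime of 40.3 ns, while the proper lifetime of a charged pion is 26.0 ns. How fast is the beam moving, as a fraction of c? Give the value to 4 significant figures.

β ≈ 0.7640

γ = Δt/τ₀ = 40.3/26.0 = 1.55000
β = √(1 − 1/γ²) = √(1 − 1/1.55000²) = 0.7640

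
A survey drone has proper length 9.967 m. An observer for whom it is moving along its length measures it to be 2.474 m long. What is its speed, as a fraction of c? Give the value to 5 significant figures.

γ = L₀/L = 9.967/2.474 = 4.028698
β = √(1 − 1/γ²) = 0.96870

β ≈ 0.96870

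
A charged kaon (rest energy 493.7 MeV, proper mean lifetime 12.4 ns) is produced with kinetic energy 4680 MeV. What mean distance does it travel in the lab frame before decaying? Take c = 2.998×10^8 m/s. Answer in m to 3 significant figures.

d ≈ 38.8 m

γ = 1 + K/(m₀c²) = 1 + 4680/493.7 = 10.479
β = √(1 − 1/γ²) = 0.99544
Dilated lifetime: γτ₀ = 10.479 × 12.4 ns = 129.95 ns
d = βc·γτ₀ = 0.99544 × (2.998×10^8 m/s) × 1.2995×10^-7 s = 38.8 m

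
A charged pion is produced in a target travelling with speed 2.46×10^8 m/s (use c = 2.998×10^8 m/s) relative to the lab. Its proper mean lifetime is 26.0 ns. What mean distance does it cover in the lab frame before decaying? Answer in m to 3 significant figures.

d ≈ 11.2 m

β = v/c = 2.46×10^8 / 2.998×10^8 = 0.82055
γ = 1/√(1 − 0.82055²) = 1.7495
Dilated lifetime: Δt = γτ₀ = 1.7495 × 26.0 ns = 45.488 ns
d = vΔt = 0.82055c × 45.488 ns = 2.4600×10^8 m/s × 4.5488×10^-8 s = 11.2 m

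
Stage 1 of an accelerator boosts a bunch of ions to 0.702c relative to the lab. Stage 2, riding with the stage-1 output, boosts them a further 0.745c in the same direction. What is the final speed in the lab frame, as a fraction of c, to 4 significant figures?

u ≈ 0.9501c

Compose boost 2: (0.745 + 0.702)/(1 + 0.745×0.702) = 1.447/1.52299 = 0.9501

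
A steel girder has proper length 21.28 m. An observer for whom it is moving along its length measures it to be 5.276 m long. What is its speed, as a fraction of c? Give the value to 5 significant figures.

γ = L₀/L = 21.28/5.276 = 4.033359
β = √(1 − 1/γ²) = 0.96878

β ≈ 0.96878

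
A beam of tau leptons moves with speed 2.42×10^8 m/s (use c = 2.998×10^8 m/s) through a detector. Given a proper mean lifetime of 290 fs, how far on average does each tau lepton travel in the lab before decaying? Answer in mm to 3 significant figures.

β = v/c = 2.42×10^8 / 2.998×10^8 = 0.80720
γ = 1/√(1 − 0.80720²) = 1.6941
Dilated lifetime: Δt = γτ₀ = 1.6941 × 290 fs = 491.30 fs
d = vΔt = 0.80720c × 491.30 fs = 2.4200×10^8 m/s × 4.9130×10^-13 s = 0.119 mm

d ≈ 0.119 mm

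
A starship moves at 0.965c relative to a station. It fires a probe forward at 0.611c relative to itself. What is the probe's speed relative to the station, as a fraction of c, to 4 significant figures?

Relativistic velocity addition: u = (u' + v)/(1 + u'v/c²)
= (0.611 + 0.965)/(1 + 0.611×0.965) = 1.576/1.58962 = 0.9914

u ≈ 0.9914c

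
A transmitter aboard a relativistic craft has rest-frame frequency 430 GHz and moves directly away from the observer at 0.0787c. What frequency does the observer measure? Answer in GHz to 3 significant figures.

f_obs ≈ 397 GHz

Relativistic Doppler: f_obs = f_src √((1−β)/(1+β))
= 430 × √(0.92130/1.0787) = 430 × 0.92417 = 397 GHz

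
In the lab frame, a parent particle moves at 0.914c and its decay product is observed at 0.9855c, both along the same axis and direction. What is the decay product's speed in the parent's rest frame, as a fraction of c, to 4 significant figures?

u' ≈ 0.7204c

Inverse velocity addition: u' = (u − v)/(1 − uv/c²)
= (0.9855 − 0.914)/(1 − 0.9855×0.914) = 0.07150/0.0992530 = 0.7204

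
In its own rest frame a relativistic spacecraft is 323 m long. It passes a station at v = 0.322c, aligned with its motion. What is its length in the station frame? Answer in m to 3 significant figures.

γ = 1/√(1 − 0.322²) = 1.0563
Length contraction: L = L₀/γ = 323/1.0563 = 306 m

L ≈ 306 m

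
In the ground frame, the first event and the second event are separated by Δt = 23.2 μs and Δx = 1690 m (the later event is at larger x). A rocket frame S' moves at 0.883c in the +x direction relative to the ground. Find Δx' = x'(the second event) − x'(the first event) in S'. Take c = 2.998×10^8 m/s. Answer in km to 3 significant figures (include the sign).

γ = 1/√(1 − 0.883²) = 2.1305
Δx' = γ(Δx − vΔt) = 2.1305 × (1690 m − 0.883×(2.998×10^8 m/s)×23.2×10^-6 s)
= 2.1305 × (-4451.6 m) = -9.48 km

Δx' ≈ -9.48 km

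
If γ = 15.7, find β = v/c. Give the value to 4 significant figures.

β = √(1 − 1/γ²) = √(1 − 1/15.7²) = √(0.995943) = 0.9980

β ≈ 0.9980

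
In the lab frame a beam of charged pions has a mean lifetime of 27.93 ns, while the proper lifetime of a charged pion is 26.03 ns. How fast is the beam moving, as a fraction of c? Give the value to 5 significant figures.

β ≈ 0.36253

γ = Δt/τ₀ = 27.93/26.03 = 1.072993
β = √(1 − 1/γ²) = √(1 − 1/1.072993²) = 0.36253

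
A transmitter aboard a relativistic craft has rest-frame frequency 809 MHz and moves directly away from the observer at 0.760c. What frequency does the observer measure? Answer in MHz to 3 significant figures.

Relativistic Doppler: f_obs = f_src √((1−β)/(1+β))
= 809 × √(0.24000/1.7600) = 809 × 0.36927 = 299 MHz

f_obs ≈ 299 MHz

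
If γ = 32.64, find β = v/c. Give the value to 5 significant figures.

β = √(1 − 1/γ²) = √(1 − 1/32.64²) = √(0.9990614) = 0.99953

β ≈ 0.99953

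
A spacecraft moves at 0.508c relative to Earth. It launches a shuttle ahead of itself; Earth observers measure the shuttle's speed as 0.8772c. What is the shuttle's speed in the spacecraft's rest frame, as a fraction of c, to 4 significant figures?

Inverse velocity addition: u' = (u − v)/(1 − uv/c²)
= (0.8772 − 0.508)/(1 − 0.8772×0.508) = 0.3692/0.554382 = 0.6660

u' ≈ 0.6660c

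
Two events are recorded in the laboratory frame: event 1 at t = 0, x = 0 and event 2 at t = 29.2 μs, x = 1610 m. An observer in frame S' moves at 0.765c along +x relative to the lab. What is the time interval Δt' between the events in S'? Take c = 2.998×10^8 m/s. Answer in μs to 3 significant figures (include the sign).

γ = 1/√(1 − 0.765²) = 1.5527
Δt' = γ(Δt − vΔx/c²) = 1.5527 × (29.2 μs − 0.765×1610 m / (2.998×10^8 m/s))
= 1.5527 × (25.092 μs) = 39.0 μs

Δt' ≈ 39.0 μs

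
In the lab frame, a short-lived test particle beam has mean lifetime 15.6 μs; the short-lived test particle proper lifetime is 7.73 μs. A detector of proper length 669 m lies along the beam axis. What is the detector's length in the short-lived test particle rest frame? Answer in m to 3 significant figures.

L ≈ 331 m

Time dilation ⇒ γ = Δt/τ₀ = 15.6/7.73 = 2.0181
Length contraction: L = L₀/γ = 669/2.0181 = 331 m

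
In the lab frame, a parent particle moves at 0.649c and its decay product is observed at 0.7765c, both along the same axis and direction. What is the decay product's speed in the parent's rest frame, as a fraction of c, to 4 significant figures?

Inverse velocity addition: u' = (u − v)/(1 − uv/c²)
= (0.7765 − 0.649)/(1 − 0.7765×0.649) = 0.1275/0.496051 = 0.2570

u' ≈ 0.2570c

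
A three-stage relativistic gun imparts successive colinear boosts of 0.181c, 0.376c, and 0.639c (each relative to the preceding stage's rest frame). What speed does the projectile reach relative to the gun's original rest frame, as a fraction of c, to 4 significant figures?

u ≈ 0.8704c

Compose boost 2: (0.376 + 0.181)/(1 + 0.376×0.181) = 0.5570/1.06806 = 0.521508
Compose boost 3: (0.639 + 0.521508)/(1 + 0.639×0.521508) = 1.16051/1.33324 = 0.8704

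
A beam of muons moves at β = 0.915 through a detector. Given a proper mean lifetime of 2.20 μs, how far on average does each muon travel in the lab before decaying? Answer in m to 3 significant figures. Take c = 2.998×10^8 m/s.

d ≈ 1500 m

γ = 1/√(1 − 0.915²) = 2.4786
Dilated lifetime: Δt = γτ₀ = 2.4786 × 2.20 μs = 5.4529 μs
d = vΔt = 0.915c × 5.4529 μs = 2.7432×10^8 m/s × 5.4529×10^-6 s = 1500 m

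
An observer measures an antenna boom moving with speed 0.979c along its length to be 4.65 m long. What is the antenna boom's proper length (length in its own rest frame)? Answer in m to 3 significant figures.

L₀ ≈ 22.8 m

γ = 1/√(1 − 0.979²) = 4.9053
L₀ = γL = 4.9053 × 4.65 = 22.8 m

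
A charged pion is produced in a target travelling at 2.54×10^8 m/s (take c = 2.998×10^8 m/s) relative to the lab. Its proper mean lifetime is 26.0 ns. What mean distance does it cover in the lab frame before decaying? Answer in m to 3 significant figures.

d ≈ 12.4 m

β = v/c = 2.54×10^8 / 2.998×10^8 = 0.84723
γ = 1/√(1 − 0.84723²) = 1.8824
Dilated lifetime: Δt = γτ₀ = 1.8824 × 26.0 ns = 48.944 ns
d = vΔt = 0.84723c × 48.944 ns = 2.5400×10^8 m/s × 4.8944×10^-8 s = 12.4 m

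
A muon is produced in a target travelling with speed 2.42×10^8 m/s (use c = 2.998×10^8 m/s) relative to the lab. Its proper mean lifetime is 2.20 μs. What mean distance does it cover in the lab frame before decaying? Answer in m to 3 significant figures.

d ≈ 902 m

β = v/c = 2.42×10^8 / 2.998×10^8 = 0.80720
γ = 1/√(1 − 0.80720²) = 1.6941
Dilated lifetime: Δt = γτ₀ = 1.6941 × 2.20 μs = 3.7271 μs
d = vΔt = 0.80720c × 3.7271 μs = 2.4200×10^8 m/s × 3.7271×10^-6 s = 902 m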